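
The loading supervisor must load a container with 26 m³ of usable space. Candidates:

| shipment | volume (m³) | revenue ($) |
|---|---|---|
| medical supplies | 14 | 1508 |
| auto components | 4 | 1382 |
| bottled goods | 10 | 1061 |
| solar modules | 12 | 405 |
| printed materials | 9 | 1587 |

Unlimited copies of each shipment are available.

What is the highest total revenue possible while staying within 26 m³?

Density check — auto components 345.50, printed materials 176.33, medical supplies 107.71 are the best per m³.
Taking 6×auto components: 24 m³ used, 8292 in revenue.

8292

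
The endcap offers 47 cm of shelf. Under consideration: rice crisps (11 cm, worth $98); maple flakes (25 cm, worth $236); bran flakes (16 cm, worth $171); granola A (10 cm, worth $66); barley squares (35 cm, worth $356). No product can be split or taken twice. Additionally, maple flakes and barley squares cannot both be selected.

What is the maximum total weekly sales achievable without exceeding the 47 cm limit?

454

By weekly sales per cm: bran flakes 10.69, barley squares 10.17, maple flakes 9.44 lead.
Taking the top-ratio products first gives maple flakes + bran flakes for 407 (41 cm).
Replace maple flakes and bran flakes with rice crisps + barley squares: the trade gains 47 net, giving 454 at 46 cm.
Nothing else feasible within 47 cm beats 454.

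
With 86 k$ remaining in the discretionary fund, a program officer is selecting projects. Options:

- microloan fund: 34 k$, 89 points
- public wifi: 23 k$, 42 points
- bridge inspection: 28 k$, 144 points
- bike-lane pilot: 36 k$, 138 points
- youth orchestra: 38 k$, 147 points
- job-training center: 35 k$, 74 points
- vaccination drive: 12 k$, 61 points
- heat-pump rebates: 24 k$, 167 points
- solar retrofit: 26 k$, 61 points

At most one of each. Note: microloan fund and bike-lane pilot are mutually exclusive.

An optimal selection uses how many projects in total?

3

The maximum projected impact within 86 k$ is 400.
For example microloan fund + bridge inspection + heat-pump rebates achieves it, using 86 k$.
All optima have 3 projects.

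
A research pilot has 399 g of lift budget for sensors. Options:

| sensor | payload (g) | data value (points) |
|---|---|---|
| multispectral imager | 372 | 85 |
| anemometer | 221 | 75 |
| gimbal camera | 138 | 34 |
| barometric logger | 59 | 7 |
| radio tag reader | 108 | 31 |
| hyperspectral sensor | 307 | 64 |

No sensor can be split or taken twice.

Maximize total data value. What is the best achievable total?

113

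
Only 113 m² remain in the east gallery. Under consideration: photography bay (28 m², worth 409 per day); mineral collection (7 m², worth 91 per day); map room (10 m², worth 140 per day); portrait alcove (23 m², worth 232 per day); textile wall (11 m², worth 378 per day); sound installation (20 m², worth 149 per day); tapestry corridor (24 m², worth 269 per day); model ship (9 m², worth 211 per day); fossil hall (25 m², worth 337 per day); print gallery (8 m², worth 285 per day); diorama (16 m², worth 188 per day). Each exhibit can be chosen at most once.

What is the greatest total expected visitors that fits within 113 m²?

1980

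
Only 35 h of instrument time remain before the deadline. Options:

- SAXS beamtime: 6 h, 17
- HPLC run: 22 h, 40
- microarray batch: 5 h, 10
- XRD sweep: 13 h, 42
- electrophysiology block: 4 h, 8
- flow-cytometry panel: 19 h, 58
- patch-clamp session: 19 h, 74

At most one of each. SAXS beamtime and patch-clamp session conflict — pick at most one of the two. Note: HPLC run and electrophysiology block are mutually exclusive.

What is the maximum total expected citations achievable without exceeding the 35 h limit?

116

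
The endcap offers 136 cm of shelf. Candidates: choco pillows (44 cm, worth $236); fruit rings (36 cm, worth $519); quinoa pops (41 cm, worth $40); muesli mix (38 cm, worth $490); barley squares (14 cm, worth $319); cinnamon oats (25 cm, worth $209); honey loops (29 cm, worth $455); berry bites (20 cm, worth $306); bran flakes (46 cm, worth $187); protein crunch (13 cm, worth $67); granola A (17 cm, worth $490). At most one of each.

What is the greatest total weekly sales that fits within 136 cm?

The ratio heuristic lands on fruit rings + barley squares + honey loops + berry bites + protein crunch + granola A (2156) but leaves 7 cm idle.
Dropping berry bites and protein crunch frees 33 cm; slotting in muesli mix (38 cm) lifts the total to 2273 at 134 cm.
Next best is fruit rings + barley squares + honey loops + berry bites + protein crunch + granola A at 2156 (129 cm) — short by 117.

2273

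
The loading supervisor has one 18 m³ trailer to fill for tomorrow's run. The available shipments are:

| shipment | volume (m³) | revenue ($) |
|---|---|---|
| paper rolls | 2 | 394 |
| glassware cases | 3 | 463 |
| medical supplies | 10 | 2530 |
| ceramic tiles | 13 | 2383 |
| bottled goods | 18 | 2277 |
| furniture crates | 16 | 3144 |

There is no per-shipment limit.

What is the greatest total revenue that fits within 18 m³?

4106

Density check — medical supplies 253.00, paper rolls 197.00, furniture crates 196.50, ceramic tiles 183.31 are the best per m³.
Taking 4×paper rolls + medical supplies: 18 m³ used, 4106 in revenue.
Every other selection either busts 18 m³ or fails to beat 4106.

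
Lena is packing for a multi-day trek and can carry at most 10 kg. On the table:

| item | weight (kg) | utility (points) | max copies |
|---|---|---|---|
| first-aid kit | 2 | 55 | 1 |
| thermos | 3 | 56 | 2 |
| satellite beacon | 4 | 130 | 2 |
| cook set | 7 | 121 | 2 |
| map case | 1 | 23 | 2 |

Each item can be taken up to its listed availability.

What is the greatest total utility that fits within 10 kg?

Ranking by ratio (utility/kg): satellite beacon 32.50, first-aid kit 27.50, map case 23.00.
Taking first-aid kit + 2×satellite beacon: 10 kg used, 315 in utility.

315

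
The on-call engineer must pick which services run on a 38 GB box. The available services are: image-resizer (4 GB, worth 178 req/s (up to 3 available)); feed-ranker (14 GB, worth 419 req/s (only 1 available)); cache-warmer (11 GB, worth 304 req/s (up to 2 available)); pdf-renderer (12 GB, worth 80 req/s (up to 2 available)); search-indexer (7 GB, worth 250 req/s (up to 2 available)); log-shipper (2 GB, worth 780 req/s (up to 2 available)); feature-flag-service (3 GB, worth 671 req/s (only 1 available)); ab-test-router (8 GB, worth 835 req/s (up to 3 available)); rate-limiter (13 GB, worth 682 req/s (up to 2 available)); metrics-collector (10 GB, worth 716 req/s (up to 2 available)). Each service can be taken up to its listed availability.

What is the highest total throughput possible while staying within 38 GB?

By throughput per GB: log-shipper 390.00, feature-flag-service 223.67, ab-test-router 104.38, metrics-collector 71.60 lead.
Filling by ratio: image-resizer + 2×log-shipper + feature-flag-service + 3×ab-test-router for 4914, with 3 GB left unused.
The 4 GB tied up in image-resizer is better spent on search-indexer — total rises to 4986 (38 GB).
Nothing else within 38 GB beats 4986.

4986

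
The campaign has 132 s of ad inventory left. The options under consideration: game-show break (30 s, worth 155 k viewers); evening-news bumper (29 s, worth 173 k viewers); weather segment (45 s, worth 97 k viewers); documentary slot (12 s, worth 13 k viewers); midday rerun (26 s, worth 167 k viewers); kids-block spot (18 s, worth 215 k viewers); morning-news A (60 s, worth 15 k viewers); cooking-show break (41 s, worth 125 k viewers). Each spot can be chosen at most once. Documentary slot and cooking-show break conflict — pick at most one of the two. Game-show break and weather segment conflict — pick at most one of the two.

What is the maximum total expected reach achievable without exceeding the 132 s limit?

723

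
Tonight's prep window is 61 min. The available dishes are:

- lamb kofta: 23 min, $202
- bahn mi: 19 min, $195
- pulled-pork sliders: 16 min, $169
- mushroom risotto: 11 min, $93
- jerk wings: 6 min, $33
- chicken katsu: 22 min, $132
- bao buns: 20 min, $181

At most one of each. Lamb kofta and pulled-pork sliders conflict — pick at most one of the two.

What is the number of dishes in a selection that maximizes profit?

4

Best achievable profit is 578.
One optimal bundle: bahn mi + pulled-pork sliders + jerk wings + bao buns (61 min).
Any selection reaching 578 contains exactly 4 dishes.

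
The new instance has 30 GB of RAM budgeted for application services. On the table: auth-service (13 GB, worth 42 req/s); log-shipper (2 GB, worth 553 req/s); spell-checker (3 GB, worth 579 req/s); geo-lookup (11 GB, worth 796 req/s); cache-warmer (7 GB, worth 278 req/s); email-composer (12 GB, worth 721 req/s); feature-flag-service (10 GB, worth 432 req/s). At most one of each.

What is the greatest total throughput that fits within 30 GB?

2649

Taking log-shipper + spell-checker + geo-lookup + email-composer: 28 GB used, 2649 in throughput.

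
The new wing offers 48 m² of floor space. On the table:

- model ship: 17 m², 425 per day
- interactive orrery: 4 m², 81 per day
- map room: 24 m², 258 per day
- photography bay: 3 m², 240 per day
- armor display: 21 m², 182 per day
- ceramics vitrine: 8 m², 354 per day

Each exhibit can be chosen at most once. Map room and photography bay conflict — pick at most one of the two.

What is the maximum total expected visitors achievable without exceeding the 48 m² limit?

Taking model ship + interactive orrery + photography bay + ceramics vitrine: 32 m² used, 1100 in expected visitors.

1100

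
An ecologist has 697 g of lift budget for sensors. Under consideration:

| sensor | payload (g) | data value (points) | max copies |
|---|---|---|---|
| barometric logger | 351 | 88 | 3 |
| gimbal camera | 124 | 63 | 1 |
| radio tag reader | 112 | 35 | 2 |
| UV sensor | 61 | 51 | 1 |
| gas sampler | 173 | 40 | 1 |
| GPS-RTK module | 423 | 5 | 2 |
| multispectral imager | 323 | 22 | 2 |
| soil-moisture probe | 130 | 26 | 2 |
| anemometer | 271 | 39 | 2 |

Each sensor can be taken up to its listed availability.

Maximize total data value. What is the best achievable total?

Ranking by ratio (data value/g): UV sensor 0.84, gimbal camera 0.51, radio tag reader 0.31, barometric logger 0.25.
Greedy by ratio would take gimbal camera + 2×radio tag reader + UV sensor + gas sampler: 582 g used, total 224.
The 285 g tied up in radio tag reader and gas sampler is better spent on barometric logger — total rises to 237 (648 g).
Nothing else within 697 g beats 237.

237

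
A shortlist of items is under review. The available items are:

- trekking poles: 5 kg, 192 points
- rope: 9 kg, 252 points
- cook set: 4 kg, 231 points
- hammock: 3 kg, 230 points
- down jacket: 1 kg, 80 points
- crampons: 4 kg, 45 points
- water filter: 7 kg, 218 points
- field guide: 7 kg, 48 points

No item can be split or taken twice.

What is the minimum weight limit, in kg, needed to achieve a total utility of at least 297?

Minimise kg subject to total utility ≥ 297.
Taking hammock + down jacket gives 310 (≥ 297) for 4 kg.
Any bundle with less than 4 kg falls short of 297.

4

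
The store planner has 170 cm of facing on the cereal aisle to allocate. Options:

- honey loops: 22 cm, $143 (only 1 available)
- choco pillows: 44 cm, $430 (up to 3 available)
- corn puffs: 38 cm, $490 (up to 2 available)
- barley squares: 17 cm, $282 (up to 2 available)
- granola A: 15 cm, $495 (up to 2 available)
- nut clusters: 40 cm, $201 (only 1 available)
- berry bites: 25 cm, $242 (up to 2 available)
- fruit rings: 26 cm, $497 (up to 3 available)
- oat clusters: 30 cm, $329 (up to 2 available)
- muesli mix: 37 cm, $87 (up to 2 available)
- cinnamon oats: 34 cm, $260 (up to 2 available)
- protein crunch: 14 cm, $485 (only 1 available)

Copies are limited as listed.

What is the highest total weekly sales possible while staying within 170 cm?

3577

By weekly sales per cm: protein crunch 34.64, granola A 33.00, fruit rings 19.12 lead.
Greedy by ratio would take 2×barley squares + 2×granola A + 3×fruit rings + protein crunch: 156 cm used, total 3530.
Dropping barley squares frees 17 cm; slotting in oat clusters (30 cm) lifts the total to 3577 at 169 cm.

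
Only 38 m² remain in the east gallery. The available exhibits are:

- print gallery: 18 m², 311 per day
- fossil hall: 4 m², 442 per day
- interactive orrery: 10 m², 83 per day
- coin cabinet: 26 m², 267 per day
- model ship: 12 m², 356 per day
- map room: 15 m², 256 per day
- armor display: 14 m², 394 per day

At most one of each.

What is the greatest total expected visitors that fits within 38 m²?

Taking fossil hall + model ship + armor display: 30 m² used, 1192 in expected visitors.
Runner-up print gallery + fossil hall + armor display tops out at 1147.

1192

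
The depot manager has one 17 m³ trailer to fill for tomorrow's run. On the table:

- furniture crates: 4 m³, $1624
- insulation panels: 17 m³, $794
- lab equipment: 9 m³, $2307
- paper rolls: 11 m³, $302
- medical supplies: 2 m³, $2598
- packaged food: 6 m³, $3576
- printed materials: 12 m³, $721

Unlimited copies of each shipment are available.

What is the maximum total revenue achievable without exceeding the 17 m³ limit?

20784

Density check — medical supplies 1299.00, packaged food 596.00, furniture crates 406.00 are the best per m³.
Best packing: 8×medical supplies — 16 m³, 20784 total.
Every other selection either busts 17 m³ or fails to beat 20784.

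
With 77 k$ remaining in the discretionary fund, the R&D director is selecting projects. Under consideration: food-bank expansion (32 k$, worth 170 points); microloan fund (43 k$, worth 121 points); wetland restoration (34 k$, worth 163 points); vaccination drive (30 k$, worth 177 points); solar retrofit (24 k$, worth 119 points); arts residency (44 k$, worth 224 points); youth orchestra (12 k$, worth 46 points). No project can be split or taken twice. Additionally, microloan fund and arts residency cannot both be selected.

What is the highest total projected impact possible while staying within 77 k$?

401

By projected impact per k$: vaccination drive 5.90, food-bank expansion 5.31, arts residency 5.09, solar retrofit 4.96 lead.
Greedy by ratio would take food-bank expansion + vaccination drive + youth orchestra: 74 k$ used, total 393.
Replace food-bank expansion and youth orchestra with arts residency: the trade gains 8 net, giving 401 at 74 k$.
Every other selection either busts 77 k$ or breaks a pairing rule or fails to beat 401.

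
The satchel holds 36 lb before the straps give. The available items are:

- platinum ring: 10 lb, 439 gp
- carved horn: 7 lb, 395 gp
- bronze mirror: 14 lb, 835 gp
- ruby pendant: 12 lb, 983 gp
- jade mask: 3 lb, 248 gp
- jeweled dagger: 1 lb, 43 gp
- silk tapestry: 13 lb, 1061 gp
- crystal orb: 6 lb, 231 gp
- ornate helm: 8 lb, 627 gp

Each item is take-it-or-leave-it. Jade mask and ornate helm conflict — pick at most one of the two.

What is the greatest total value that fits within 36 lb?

2730

Taking carved horn + ruby pendant + jade mask + jeweled dagger + silk tapestry: 36 lb used, 2730 in value.
Runner-up ruby pendant + jeweled dagger + silk tapestry + ornate helm tops out at 2714.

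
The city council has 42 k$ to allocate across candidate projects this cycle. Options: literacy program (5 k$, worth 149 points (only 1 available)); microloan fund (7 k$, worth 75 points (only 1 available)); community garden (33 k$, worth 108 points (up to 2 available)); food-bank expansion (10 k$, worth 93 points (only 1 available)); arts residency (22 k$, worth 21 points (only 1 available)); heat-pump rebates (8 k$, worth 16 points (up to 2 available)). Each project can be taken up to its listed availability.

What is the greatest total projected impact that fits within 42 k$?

Ranking by ratio (projected impact/k$): literacy program 29.80, microloan fund 10.71, food-bank expansion 9.30, community garden 3.27.
Taking literacy program + microloan fund + food-bank expansion + 2×heat-pump rebates: 38 k$ used, 349 in projected impact.

349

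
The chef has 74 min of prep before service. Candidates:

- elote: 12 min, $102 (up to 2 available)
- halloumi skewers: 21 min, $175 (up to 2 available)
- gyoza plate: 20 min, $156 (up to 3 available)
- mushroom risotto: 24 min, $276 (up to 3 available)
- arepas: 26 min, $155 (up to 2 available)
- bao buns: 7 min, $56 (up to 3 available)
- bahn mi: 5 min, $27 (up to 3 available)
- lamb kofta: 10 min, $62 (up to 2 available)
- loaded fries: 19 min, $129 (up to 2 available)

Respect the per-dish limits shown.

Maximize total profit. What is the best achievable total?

Density check — mushroom risotto 11.50, elote 8.50, halloumi skewers 8.33 are the best per min.
The ratio ordering already packs tightly: 3×mushroom risotto, 72 min, 828.
That's the maximum — no swap from here does better than 828.

828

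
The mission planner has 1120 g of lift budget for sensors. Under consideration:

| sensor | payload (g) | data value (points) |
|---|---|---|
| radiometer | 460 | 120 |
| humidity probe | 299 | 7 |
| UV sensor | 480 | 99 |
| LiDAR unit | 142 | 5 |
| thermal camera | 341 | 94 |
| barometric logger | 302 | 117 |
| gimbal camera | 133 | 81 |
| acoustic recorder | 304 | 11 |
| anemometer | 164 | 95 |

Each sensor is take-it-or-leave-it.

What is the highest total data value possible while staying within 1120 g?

Filling by ratio: LiDAR unit + thermal camera + barometric logger + gimbal camera + anemometer for 392, with 38 g left unused.
Replace LiDAR unit and thermal camera with radiometer: the trade gains 21 net, giving 413 at 1059 g.
The spare 61 g is too small for any remaining sensor, and no exchange beats 413.

413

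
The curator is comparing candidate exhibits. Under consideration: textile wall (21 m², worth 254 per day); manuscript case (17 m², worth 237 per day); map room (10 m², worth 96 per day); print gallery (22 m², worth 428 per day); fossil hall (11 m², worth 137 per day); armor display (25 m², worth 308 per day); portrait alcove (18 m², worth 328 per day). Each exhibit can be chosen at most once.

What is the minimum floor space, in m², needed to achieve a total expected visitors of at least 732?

40

Look for the lowest-floor combination reaching 732.
print gallery + portrait alcove reaches 756 using 40 m².
No combination under 40 m² hits 732.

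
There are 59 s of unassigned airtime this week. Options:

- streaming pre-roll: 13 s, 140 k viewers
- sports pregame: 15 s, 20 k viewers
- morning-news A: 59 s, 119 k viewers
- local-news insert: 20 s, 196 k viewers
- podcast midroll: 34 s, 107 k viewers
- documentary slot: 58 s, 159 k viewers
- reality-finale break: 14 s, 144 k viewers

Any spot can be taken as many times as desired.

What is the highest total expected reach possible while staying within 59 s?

616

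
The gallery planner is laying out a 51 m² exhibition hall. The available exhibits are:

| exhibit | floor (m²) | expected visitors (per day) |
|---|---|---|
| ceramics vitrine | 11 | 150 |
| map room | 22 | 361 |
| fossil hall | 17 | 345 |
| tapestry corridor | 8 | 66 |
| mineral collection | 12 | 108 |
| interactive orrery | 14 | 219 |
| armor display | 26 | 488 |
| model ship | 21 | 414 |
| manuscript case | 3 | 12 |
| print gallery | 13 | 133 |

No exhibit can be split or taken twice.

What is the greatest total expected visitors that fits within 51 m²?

Density check — fossil hall 20.29, model ship 19.71, armor display 18.77, map room 16.41 are the best per m².
A density-first pass picks ceramics vitrine + fossil hall + model ship — 909 at 49 m².
Dropping ceramics vitrine and fossil hall frees 28 m²; slotting in armor display + manuscript case (29 m²) lifts the total to 914 at 50 m².

914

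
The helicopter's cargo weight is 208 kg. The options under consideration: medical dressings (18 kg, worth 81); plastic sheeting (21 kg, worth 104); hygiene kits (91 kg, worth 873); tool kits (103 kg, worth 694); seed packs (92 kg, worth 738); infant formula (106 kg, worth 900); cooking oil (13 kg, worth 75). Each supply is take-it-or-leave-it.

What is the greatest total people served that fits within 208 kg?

1773

By people served per kg: hygiene kits 9.59, infant formula 8.49, seed packs 8.02 lead.
The ratio ordering already packs tightly: hygiene kits + infant formula, 197 kg, 1773.
That's the maximum — no swap from here does better than 1773.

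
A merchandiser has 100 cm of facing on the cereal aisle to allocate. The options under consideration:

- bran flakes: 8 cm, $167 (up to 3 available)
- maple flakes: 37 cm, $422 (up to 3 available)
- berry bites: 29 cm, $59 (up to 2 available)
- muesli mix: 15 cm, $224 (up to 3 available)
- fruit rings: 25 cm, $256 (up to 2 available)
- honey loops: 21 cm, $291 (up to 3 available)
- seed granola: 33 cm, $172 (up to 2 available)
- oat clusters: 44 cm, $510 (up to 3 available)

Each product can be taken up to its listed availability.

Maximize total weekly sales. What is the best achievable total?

1531

A density-first pass picks 3×bran flakes + 3×muesli mix + honey loops — 1464 at 90 cm.
The 15 cm tied up in muesli mix is better spent on honey loops — total rises to 1531 (96 cm).
No other feasible combination exceeds 1531.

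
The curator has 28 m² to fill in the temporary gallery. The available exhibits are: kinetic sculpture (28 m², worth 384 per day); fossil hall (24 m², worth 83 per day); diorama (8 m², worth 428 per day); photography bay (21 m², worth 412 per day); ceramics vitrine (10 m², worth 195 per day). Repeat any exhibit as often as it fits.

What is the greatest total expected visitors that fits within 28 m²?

The ratio ordering already packs tightly: 3×diorama, 24 m², 1284.
The spare 4 m² is too small for any remaining exhibit, and no exchange beats 1284.

1284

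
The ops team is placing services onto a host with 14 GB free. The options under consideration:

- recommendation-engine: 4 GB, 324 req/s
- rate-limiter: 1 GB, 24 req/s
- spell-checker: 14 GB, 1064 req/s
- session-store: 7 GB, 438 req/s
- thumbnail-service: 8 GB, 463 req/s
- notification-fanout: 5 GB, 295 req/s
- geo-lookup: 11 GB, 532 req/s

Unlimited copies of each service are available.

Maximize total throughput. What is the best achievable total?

By throughput per GB: recommendation-engine 81.00, spell-checker 76.00, session-store 62.57, notification-fanout 59.00 lead.
Taking the top-ratio services first gives 3×recommendation-engine + 2×rate-limiter for 1020 (14 GB).
The 14 GB tied up in 3×recommendation-engine and 2×rate-limiter is better spent on spell-checker — total rises to 1064 (14 GB).

1064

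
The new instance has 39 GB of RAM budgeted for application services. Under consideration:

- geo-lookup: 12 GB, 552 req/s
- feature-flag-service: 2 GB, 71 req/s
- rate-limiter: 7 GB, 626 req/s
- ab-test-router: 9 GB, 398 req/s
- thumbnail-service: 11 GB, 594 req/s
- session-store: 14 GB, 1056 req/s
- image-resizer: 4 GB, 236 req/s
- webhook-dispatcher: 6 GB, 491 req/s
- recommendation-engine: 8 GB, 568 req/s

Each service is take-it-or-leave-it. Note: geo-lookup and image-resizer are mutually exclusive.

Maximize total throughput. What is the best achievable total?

The ratio ordering already packs tightly: rate-limiter + session-store + image-resizer + webhook-dispatcher + recommendation-engine, 39 GB, 2977.

2977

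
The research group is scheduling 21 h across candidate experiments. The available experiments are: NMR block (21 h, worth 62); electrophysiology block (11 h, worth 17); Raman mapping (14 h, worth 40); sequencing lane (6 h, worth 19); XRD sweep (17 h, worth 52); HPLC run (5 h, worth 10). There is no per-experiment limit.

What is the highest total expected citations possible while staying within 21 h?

62

By expected citations per h: sequencing lane 3.17, XRD sweep 3.06, NMR block 2.95 lead.
A density-first pass picks 3×sequencing lane — 57 at 18 h.
Replace 3×sequencing lane with NMR block: the trade gains 5 net, giving 62 at 21 h.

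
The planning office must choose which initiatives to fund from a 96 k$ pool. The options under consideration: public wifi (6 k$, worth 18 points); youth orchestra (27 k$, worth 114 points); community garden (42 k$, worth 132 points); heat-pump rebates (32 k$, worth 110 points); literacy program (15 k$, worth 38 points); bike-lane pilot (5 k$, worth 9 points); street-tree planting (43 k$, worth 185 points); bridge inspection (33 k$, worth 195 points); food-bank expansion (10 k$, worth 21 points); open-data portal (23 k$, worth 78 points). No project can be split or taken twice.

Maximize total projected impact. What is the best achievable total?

Filling by ratio: public wifi + street-tree planting + bridge inspection + food-bank expansion for 419, with 4 k$ left unused.
Replace public wifi and food-bank expansion with literacy program + bike-lane pilot: the trade gains 8 net, giving 427 at 96 k$.

427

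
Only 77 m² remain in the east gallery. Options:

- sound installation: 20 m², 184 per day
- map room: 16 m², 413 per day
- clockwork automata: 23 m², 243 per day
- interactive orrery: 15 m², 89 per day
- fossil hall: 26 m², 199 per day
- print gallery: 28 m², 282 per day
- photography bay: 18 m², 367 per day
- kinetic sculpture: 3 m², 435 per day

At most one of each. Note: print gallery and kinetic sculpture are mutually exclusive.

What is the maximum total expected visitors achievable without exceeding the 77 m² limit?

1547

By expected visitors per m²: kinetic sculpture 145.00, map room 25.81, photography bay 20.39, clockwork automata 10.57 lead.
Best packing: map room + clockwork automata + interactive orrery + photography bay + kinetic sculpture — 75 m², 1547 total.
That's the maximum — no feasible swap from here does better than 1547.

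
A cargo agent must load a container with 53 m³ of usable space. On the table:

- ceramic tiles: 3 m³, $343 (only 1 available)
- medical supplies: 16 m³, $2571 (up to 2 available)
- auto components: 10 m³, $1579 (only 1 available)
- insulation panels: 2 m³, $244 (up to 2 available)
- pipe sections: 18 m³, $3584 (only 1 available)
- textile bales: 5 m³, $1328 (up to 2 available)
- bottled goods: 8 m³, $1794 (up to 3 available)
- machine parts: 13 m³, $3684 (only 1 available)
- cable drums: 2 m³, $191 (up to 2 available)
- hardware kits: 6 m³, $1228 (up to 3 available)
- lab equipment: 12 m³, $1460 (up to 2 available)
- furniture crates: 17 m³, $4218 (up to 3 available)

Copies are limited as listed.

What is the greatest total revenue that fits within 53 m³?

13448

Density check — machine parts 283.38, textile bales 265.60, furniture crates 248.12, bottled goods 224.25 are the best per m³.
Greedy by ratio would take 2×insulation panels + 2×textile bales + bottled goods + machine parts + furniture crates: 52 m³ used, total 12840.
The 17 m³ tied up in 2×insulation panels and textile bales and bottled goods is better spent on furniture crates — total rises to 13448 (52 m³).
The spare 1 m³ is too small for any remaining shipment, and no exchange beats 13448.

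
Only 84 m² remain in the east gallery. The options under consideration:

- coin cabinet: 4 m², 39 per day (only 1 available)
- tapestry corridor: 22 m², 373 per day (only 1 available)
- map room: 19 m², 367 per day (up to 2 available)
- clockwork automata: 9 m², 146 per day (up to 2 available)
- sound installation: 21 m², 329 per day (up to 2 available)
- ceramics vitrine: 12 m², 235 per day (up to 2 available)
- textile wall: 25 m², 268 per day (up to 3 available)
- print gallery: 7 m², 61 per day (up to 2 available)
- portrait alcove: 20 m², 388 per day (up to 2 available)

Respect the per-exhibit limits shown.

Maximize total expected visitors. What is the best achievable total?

1613

Map room + 2×ceramics vitrine + 2×portrait alcove uses 83 of the 84 m² and totals 1613.
Every other selection either busts 84 m² or exceeds an availability limit or fails to beat 1613.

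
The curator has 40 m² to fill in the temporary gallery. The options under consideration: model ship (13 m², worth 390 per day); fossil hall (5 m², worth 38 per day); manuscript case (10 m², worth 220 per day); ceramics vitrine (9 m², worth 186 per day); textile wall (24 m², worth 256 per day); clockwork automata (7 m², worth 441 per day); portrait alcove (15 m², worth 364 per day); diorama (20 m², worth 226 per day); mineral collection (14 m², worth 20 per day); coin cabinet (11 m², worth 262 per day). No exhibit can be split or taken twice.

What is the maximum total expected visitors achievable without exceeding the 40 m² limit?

Taking the top-ratio exhibits first gives model ship + fossil hall + clockwork automata + portrait alcove for 1233 (40 m²).
The 20 m² tied up in fossil hall and portrait alcove is better spent on ceramics vitrine + coin cabinet — total rises to 1279 (40 m²).
Next best is model ship + manuscript case + ceramics vitrine + clockwork automata at 1237 (39 m²) — short by 42.

1279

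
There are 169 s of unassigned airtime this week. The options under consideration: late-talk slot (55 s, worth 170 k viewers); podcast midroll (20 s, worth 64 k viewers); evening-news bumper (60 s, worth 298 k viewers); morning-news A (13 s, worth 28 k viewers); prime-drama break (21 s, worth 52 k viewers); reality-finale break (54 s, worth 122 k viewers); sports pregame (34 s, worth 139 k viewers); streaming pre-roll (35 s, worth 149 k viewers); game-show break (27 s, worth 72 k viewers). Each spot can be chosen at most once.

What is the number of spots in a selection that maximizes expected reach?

5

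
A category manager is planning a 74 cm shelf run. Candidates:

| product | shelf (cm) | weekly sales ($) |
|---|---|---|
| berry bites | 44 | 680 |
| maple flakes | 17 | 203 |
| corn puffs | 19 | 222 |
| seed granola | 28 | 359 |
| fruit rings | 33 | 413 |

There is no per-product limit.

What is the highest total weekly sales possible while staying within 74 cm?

1039

Ranking by ratio (weekly sales/cm): berry bites 15.45, seed granola 12.82, fruit rings 12.52.
Best packing: berry bites + seed granola — 72 cm, 1039 total.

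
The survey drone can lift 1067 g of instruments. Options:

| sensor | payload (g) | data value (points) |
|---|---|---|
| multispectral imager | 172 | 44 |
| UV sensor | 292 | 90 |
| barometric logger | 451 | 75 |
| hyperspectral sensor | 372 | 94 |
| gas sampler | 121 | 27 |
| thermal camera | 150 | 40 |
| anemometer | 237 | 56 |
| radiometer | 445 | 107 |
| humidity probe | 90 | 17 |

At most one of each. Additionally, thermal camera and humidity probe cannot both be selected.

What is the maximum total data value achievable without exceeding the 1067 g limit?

281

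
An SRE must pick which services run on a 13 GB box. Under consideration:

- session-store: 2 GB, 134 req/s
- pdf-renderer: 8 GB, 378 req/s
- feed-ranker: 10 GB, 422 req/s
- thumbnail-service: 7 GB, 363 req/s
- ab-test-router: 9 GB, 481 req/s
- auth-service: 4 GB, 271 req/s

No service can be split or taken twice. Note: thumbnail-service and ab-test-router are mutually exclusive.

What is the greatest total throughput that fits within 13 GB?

Density check — auth-service 67.75, session-store 67.00, ab-test-router 53.44 are the best per GB.
Session-store + thumbnail-service + auth-service uses 13 of the 13 GB and totals 768.
An exhaustive check of the 64 subsets confirms 768.

768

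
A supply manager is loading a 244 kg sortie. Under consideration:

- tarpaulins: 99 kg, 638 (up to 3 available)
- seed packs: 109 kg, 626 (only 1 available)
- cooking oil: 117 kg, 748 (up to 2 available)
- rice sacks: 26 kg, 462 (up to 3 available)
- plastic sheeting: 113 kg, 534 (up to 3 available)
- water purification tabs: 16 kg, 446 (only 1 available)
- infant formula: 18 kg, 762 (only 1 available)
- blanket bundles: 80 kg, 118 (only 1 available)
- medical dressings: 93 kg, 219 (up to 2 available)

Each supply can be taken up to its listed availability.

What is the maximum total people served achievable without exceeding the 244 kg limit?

Ranking by ratio (people served/kg): infant formula 42.33, water purification tabs 27.88, rice sacks 17.77, tarpaulins 6.44.
The ratio heuristic lands on tarpaulins + 3×rice sacks + water purification tabs + infant formula (3232) but leaves 33 kg idle.
Dropping tarpaulins frees 99 kg; slotting in cooking oil (117 kg) lifts the total to 3342 at 229 kg.
The spare 15 kg is too small for any remaining supply, and no exchange beats 3342.

3342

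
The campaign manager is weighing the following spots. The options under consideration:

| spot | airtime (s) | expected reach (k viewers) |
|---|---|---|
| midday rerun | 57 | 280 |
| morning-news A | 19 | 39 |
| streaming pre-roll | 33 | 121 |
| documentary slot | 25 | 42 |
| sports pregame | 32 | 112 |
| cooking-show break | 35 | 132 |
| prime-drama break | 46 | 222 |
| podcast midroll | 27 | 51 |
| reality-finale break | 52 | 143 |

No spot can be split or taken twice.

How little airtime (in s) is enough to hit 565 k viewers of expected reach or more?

135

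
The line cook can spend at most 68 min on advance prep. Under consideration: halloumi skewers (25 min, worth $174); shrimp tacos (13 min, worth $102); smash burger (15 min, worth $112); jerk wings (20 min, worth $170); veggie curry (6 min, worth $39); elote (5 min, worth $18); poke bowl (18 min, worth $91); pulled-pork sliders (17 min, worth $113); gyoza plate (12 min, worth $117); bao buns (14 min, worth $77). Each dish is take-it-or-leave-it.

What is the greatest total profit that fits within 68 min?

541

Taking the top-ratio dishes first gives shrimp tacos + smash burger + jerk wings + veggie curry + gyoza plate for 540 (66 min).
Replace smash burger with pulled-pork sliders: the trade gains 1 net, giving 541 at 68 min.
Runner-up shrimp tacos + smash burger + jerk wings + veggie curry + gyoza plate tops out at 540.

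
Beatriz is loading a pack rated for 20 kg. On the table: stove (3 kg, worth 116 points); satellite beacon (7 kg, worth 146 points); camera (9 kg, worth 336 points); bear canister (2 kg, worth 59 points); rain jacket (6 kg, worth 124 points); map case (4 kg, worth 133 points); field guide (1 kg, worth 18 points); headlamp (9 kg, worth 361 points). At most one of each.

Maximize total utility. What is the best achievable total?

By utility per kg: headlamp 40.11, stove 38.67, camera 37.33, map case 33.25 lead.
Taking the top-ratio items first gives stove + bear canister + map case + field guide + headlamp for 687 (19 kg).
Dropping stove and map case and field guide frees 8 kg; slotting in camera (9 kg) lifts the total to 756 at 20 kg.

756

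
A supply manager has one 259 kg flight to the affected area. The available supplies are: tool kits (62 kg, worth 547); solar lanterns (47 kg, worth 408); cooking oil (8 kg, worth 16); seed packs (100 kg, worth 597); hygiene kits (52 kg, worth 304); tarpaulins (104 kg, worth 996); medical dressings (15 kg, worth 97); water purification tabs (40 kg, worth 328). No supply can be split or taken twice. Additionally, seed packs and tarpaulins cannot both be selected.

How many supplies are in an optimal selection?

Best achievable people served is 2279.
One optimal bundle: tool kits + solar lanterns + tarpaulins + water purification tabs (253 kg).
Any selection reaching 2279 contains exactly 4 supplies.

4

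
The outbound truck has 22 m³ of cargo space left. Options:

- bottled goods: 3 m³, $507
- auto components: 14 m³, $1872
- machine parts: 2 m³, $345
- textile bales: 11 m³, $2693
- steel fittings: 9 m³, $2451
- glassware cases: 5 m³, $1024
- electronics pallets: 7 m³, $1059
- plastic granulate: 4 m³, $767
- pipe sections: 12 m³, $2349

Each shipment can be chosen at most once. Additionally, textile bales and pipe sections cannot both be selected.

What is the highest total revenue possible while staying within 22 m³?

5489

By revenue per m³: steel fittings 272.33, textile bales 244.82, glassware cases 204.80, pipe sections 195.75 lead.
The ratio ordering already packs tightly: machine parts + textile bales + steel fittings, 22 m³, 5489.
The closest alternative, textile bales + steel fittings, reaches only 5144.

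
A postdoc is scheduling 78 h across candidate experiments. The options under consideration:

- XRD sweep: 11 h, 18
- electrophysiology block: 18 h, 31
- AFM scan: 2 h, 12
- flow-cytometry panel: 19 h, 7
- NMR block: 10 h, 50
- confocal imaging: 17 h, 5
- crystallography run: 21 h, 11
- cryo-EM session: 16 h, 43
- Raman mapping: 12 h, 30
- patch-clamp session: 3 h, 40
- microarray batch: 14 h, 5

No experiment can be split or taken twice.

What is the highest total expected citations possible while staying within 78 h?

The ratio ordering already packs tightly: XRD sweep + electrophysiology block + AFM scan + NMR block + cryo-EM session + Raman mapping + patch-clamp session, 72 h, 224.
Every other selection either busts 78 h or fails to beat 224.

224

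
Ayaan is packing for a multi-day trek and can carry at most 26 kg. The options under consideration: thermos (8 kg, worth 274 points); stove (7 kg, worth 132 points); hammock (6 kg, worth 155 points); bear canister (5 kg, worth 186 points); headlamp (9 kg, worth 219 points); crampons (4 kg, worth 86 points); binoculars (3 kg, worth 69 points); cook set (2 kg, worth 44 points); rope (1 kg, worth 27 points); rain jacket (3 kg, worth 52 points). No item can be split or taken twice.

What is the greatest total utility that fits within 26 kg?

775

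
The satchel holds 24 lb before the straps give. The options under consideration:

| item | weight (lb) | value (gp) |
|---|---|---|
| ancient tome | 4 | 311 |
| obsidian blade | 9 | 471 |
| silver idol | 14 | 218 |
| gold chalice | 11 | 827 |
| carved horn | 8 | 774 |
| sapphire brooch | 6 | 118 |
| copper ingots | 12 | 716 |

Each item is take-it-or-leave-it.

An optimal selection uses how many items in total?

Best achievable value is 1912.
ancient tome + gold chalice + carved horn hits 1912 at 23 lb.
Any selection reaching 1912 contains exactly 3 items.

3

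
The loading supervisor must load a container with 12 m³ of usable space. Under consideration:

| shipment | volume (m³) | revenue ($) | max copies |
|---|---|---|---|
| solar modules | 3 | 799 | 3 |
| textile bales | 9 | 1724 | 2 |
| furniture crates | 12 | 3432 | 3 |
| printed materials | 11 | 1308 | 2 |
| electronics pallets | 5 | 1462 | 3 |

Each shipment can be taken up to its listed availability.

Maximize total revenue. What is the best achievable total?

3432

By revenue per m³: electronics pallets 292.40, furniture crates 286.00, solar modules 266.33 lead.
Filling by ratio: 2×electronics pallets for 2924, with 2 m³ left unused.
Dropping 2×electronics pallets frees 10 m³; slotting in furniture crates (12 m³) lifts the total to 3432 at 12 m³.
Every other selection either busts 12 m³ or exceeds an availability limit or fails to beat 3432.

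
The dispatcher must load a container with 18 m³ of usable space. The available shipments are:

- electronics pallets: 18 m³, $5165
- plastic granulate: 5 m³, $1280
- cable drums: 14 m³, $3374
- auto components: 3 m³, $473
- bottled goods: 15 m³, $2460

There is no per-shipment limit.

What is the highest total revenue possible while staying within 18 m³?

5165

By revenue per m³: electronics pallets 286.94, plastic granulate 256.00, cable drums 241.00 lead.
Taking electronics pallets: 18 m³ used, 5165 in revenue.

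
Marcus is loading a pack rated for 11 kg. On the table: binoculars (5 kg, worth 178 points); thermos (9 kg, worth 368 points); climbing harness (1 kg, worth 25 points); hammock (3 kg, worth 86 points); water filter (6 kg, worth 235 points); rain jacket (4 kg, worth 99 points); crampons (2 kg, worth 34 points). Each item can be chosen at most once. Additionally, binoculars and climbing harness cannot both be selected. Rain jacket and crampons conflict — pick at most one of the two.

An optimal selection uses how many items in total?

The maximum utility within 11 kg is 413.
One optimal bundle: binoculars + water filter (11 kg).
Every optimal selection uses 2 items.

2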